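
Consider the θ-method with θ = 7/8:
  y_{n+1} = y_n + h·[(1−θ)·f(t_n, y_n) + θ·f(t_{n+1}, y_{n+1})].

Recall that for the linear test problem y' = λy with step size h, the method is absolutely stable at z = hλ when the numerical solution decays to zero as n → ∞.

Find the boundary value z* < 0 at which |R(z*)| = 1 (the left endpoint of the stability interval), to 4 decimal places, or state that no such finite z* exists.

unbounded; (−∞, 0).

Test eqn y'=λy, z=hλ:
  y_{n+1} = y_n + z·[1/8·y_n + 7/8·y_{n+1}] ⇒ (1 − 7/8z)y_{n+1} = (1 + 1/8z)y_n
  R(z) = (1 + 1/8z)/(1 − 7/8z).

Find x<0 with |R(x)|<1.
x=-0.93: |R|=0.4873
x=-2: |R|=0.2727
x=-10: |R|=0.0256
x=-100: |R|=0.1299
θ=7/8≥1/2 ⇒ |1+1/8x|<|1−7/8x| ∀x<0 ⇒ interval (−∞,0).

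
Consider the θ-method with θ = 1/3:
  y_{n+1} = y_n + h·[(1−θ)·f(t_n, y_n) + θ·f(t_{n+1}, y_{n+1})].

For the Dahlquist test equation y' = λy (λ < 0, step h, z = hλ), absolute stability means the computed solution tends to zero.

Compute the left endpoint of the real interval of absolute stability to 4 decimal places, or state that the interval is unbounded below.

left endpoint -6.0000.

Test eqn y'=λy, z=hλ:
  y_{n+1} = y_n + z·[2/3·y_n + 1/3·y_{n+1}] ⇒ (1 − 1/3z)y_{n+1} = (1 + 2/3z)y_n
  ⇒ R(z) = (1 + 2/3z)/(1 − 1/3z).

Boundary: |R(x)|=1, x<0.
x=-0.77: |R|=0.3873
R=−1: 1+2/3x = −1+1/3x ⇒ -1/3x=2 ⇒ x=2/(-1/3)=-6.0000
Confirm numerically:
  x=-4.697: |R|=0.83071 <1
  x=-3.936: |R|=0.70242 <1
  x=-2.743: |R|=0.43287 <1
  x=-6.360: |R|=1.03846 >1
  x=-6.334: |R|=1.03578 >1
Stable set (-6.0000, 0).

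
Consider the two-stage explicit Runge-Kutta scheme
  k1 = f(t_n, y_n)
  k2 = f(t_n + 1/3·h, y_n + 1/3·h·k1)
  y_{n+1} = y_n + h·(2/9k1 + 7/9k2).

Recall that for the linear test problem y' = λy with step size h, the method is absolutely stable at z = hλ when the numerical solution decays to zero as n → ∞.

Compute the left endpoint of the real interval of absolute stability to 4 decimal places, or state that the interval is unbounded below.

Test eqn y'=λy, z=hλ:
  k1=λy_n ⇒ h·k1=z·y_n;  k2=λ(1+1/3z)y_n ⇒ h·k2=z(1+1/3z)y_n
  y_{n+1}/y_n = 1 + 2/9z + 7/9z(1+1/3z) = 1 + z + 7/27z²
  ⇒ R(z) = 1 + z + 7/27z².

Boundary: |R(x)|=1, x<0.
x=-1.32: |R|=0.1317
R=1: x+7/27x²=0 ⇒ x=−27/7=-3.8571; min R=1−1/(4·7/27)=0.0357>−1
Confirm numerically:
  x=-2.778: |R|=0.22278 <1
  x=-2.483: |R|=0.11541 <1
  x=-1.900: |R|=0.03593 <1
  x=-1.818: |R|=0.03888 <1
  x=-4.230: |R|=1.40890 >1
  x=-4.024: |R|=1.17408 >1
So |R|<1 on (-3.8571, 0).

left endpoint -3.8571.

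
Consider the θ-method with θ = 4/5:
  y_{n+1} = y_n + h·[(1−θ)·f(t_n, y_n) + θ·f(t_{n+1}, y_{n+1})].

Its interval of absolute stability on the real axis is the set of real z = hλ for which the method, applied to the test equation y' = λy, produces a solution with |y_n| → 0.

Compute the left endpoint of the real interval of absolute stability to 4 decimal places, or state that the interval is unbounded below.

unbounded; (−∞, 0).

On y'=λy, z=hλ:
  y_{n+1} = y_n + z·[1/5·y_n + 4/5·y_{n+1}] ⇒ (1 − 4/5z)y_{n+1} = (1 + 1/5z)y_n
  so R(z) = (1 + 1/5z)/(1 − 4/5z).

Boundary: |R(x)|=1, x<0.
x=-0.96: |R|=0.4570
x=-2: |R|=0.2308
x=-10: |R|=0.1111
x=-100: |R|=0.2346
θ=4/5≥1/2 ⇒ |1+1/5x|<|1−4/5x| ∀x<0 ⇒ interval (−∞,0).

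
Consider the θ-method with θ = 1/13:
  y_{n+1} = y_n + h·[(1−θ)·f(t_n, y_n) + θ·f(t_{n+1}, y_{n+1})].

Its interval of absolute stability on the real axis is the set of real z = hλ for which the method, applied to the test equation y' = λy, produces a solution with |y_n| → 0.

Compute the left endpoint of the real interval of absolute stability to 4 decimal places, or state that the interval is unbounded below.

Test eqn y'=λy, z=hλ:
  y_{n+1} = y_n + z·[12/13·y_n + 1/13·y_{n+1}] ⇒ (1 − 1/13z)y_{n+1} = (1 + 12/13z)y_n
  so R(z) = (1 + 12/13z)/(1 − 1/13z).

Solve |R(x)|<1 on ℝ⁻.
x=-0.45: |R|=0.5651
R=−1: 1+12/13x = −1+1/13x ⇒ -11/13x=2 ⇒ x=2/(-11/13)=-2.3636
Confirm numerically:
  x=-2.258: |R|=0.92384 <1
  x=-1.378: |R|=0.24593 <1
  x=-1.157: |R|=0.06244 <1
  x=-2.755: |R|=1.27325 >1
  x=-2.705: |R|=1.23910 >1
Stable set (-2.3636, 0).

z* = -2.3636.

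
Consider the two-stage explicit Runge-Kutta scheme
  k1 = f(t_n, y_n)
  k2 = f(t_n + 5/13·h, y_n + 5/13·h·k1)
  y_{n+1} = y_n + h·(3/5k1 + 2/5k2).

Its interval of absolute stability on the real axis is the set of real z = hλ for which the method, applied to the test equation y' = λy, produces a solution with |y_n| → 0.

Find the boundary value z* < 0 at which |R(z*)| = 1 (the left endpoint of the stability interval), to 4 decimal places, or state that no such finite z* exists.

left endpoint -6.5000.

On y'=λy, z=hλ:
  k1=λy_n ⇒ h·k1=z·y_n;  k2=λ(1+5/13z)y_n ⇒ h·k2=z(1+5/13z)y_n
  y_{n+1}/y_n = 1 + 3/5z + 2/5z(1+5/13z) = 1 + z + 2/13z²
  so R(z) = 1 + z + 2/13z².

Find x<0 with |R(x)|<1.
x=-1.53: |R|=0.1699
R=1: x+2/13x²=0 ⇒ x=−13/2=-6.5000; min R=1−1/(4·2/13)=-0.6250>−1
Confirm numerically:
  x=-6.328: |R|=0.83255 <1
  x=-5.309: |R|=0.02723 <1
  x=-5.076: |R|=0.11203 <1
  x=-2.794: |R|=0.59301 <1
  x=-6.968: |R|=1.50170 >1
  x=-6.539: |R|=1.03923 >1
Stable set (-6.5000, 0).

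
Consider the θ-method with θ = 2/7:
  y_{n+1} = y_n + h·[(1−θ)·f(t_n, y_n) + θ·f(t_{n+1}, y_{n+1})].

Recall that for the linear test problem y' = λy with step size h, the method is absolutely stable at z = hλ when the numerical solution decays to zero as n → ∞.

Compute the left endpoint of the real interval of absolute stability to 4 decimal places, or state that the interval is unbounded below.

left endpoint -4.6667.

With y'=λy (z=hλ):
  y_{n+1} = y_n + z·[5/7·y_n + 2/7·y_{n+1}] ⇒ (1 − 2/7z)y_{n+1} = (1 + 5/7z)y_n
  so R(z) = (1 + 5/7z)/(1 − 2/7z).

Solve |R(x)|<1 on ℝ⁻.
x=-0.97: |R|=0.2405
R=−1: 1+5/7x = −1+2/7x ⇒ -3/7x=2 ⇒ x=2/(-3/7)=-4.6667
Confirm numerically:
  x=-4.532: |R|=0.97485 <1
  x=-2.651: |R|=0.50845 <1
  x=-2.232: |R|=0.36288 <1
  x=-5.263: |R|=1.10208 >1
  x=-5.262: |R|=1.10192 >1
  x=-5.144: |R|=1.08283 >1
Stable set (-4.6667, 0).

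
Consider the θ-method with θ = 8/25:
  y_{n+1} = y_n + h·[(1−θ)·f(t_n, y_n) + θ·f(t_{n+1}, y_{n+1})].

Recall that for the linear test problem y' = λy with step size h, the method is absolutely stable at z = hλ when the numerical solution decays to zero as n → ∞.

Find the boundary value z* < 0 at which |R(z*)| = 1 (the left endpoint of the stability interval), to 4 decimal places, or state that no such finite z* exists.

On y'=λy, z=hλ:
  y_{n+1} = y_n + z·[17/25·y_n + 8/25·y_{n+1}] ⇒ (1 − 8/25z)y_{n+1} = (1 + 17/25z)y_n
  R(z) = (1 + 17/25z)/(1 − 8/25z).

Need |R(x)|<1, x<0.
x=-0.39: |R|=0.6533
R=−1: 1+17/25x = −1+8/25x ⇒ -9/25x=2 ⇒ x=2/(-9/25)=-5.5556
Confirm numerically:
  x=-5.380: |R|=0.97678 <1
  x=-3.577: |R|=0.66788 <1
  x=-3.512: |R|=0.65361 <1
  x=-2.476: |R|=0.38145 <1
  x=-5.905: |R|=1.04354 >1
  x=-5.816: |R|=1.03277 >1
Stable set (-5.5556, 0).

left endpoint -5.5556.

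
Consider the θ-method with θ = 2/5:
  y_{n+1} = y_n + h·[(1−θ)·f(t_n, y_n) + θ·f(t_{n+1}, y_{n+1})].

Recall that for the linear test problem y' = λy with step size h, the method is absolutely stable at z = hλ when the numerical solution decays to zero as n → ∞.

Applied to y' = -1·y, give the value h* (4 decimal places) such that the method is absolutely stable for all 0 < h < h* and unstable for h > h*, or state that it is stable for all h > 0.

Set f=λy, z=hλ:
  y_{n+1} = y_n + z·[3/5·y_n + 2/5·y_{n+1}] ⇒ (1 − 2/5z)y_{n+1} = (1 + 3/5z)y_n
  ⇒ R(z) = (1 + 3/5z)/(1 − 2/5z).

Solve |R(x)|<1 on ℝ⁻.
x=-0.88: |R|=0.3491
R=−1: 1+3/5x = −1+2/5x ⇒ -1/5x=2 ⇒ x=2/(-1/5)=-10.0000
Confirm numerically:
  x=-9.855: |R|=0.99413 <1
  x=-5.809: |R|=0.74780 <1
  x=-4.308: |R|=0.58196 <1
  x=-10.562: |R|=1.02151 >1
  x=-10.489: |R|=1.01882 >1
  x=-10.351: |R|=1.01366 >1
Stable set (-10.0000, 0).

(-10.0000,0); λ=-1 ⇒ h* = (10)/1 = 10.0000.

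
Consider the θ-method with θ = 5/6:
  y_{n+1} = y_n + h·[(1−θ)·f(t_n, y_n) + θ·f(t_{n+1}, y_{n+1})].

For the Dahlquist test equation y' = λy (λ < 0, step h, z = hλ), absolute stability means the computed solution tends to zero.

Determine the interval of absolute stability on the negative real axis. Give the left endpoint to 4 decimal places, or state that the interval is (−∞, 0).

On y'=λy, z=hλ:
  y_{n+1} = y_n + z·[1/6·y_n + 5/6·y_{n+1}] ⇒ (1 − 5/6z)y_{n+1} = (1 + 1/6z)y_n
  Hence R(z) = (1 + 1/6z)/(1 − 5/6z).

Solve |R(x)|<1 on ℝ⁻.
x=-1.42: |R|=0.3496
x=-2: |R|=0.2500
x=-10: |R|=0.0714
x=-100: |R|=0.1858
θ=5/6≥1/2 ⇒ |1+1/6x|<|1−5/6x| ∀x<0 ⇒ interval (−∞,0).

unbounded; (−∞, 0).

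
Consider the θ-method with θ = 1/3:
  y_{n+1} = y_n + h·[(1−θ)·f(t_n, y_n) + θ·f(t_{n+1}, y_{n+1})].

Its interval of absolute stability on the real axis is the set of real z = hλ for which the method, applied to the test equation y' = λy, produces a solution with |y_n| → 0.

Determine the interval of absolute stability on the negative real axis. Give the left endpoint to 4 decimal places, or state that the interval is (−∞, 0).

(-6.0000, 0).

With y'=λy (z=hλ):
  y_{n+1} = y_n + z·[2/3·y_n + 1/3·y_{n+1}] ⇒ (1 − 1/3z)y_{n+1} = (1 + 2/3z)y_n
  ⇒ R(z) = (1 + 2/3z)/(1 − 1/3z).

Boundary: |R(x)|=1, x<0.
x=-0.33: |R|=0.7027
R=−1: 1+2/3x = −1+1/3x ⇒ -1/3x=2 ⇒ x=2/(-1/3)=-6.0000
Confirm numerically:
  x=-5.604: |R|=0.95397 <1
  x=-5.053: |R|=0.88240 <1
  x=-4.430: |R|=0.78869 <1
  x=-6.109: |R|=1.01197 >1
  x=-6.105: |R|=1.01153 >1
Interval (-6.0000, 0).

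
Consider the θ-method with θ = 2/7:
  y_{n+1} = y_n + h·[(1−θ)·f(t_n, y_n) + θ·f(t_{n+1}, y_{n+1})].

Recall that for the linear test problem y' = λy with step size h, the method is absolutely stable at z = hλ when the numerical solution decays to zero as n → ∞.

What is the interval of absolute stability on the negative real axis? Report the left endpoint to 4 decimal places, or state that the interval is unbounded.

Set f=λy, z=hλ:
  y_{n+1} = y_n + z·[5/7·y_n + 2/7·y_{n+1}] ⇒ (1 − 2/7z)y_{n+1} = (1 + 5/7z)y_n
  so R(z) = (1 + 5/7z)/(1 − 2/7z).

Solve |R(x)|<1 on ℝ⁻.
x=-0.96: |R|=0.2466
R=−1: 1+5/7x = −1+2/7x ⇒ -3/7x=2 ⇒ x=2/(-3/7)=-4.6667
Confirm numerically:
  x=-3.913: |R|=0.84750 <1
  x=-3.708: |R|=0.80050 <1
  x=-2.595: |R|=0.49016 <1
  x=-2.498: |R|=0.45765 <1
  x=-5.264: |R|=1.10224 >1
  x=-4.963: |R|=1.05252 >1
So |R|<1 on (-4.6667, 0).

z∈(-4.6667,0).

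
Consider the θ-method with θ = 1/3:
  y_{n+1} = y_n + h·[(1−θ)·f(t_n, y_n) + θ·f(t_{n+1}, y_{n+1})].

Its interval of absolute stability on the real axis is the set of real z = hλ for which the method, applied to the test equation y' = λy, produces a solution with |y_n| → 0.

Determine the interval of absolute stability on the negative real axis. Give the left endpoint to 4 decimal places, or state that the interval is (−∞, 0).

z∈(-6.0000,0).

With y'=λy (z=hλ):
  y_{n+1} = y_n + z·[2/3·y_n + 1/3·y_{n+1}] ⇒ (1 − 1/3z)y_{n+1} = (1 + 2/3z)y_n
  R(z) = (1 + 2/3z)/(1 − 1/3z).

Need |R(x)|<1, x<0.
x=-0.45: |R|=0.6087
R=−1: 1+2/3x = −1+1/3x ⇒ -1/3x=2 ⇒ x=2/(-1/3)=-6.0000
Confirm numerically:
  x=-5.574: |R|=0.95031 <1
  x=-5.222: |R|=0.90538 <1
  x=-4.219: |R|=0.75329 <1
  x=-3.347: |R|=0.58201 <1
  x=-6.430: |R|=1.04560 >1
So |R|<1 on (-6.0000, 0).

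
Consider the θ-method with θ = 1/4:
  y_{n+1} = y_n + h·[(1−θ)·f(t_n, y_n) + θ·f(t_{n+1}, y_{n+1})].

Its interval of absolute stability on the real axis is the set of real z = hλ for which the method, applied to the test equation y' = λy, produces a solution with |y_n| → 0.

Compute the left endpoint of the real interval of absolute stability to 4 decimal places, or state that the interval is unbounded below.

left endpoint -4.0000.

Set f=λy, z=hλ:
  y_{n+1} = y_n + z·[3/4·y_n + 1/4·y_{n+1}] ⇒ (1 − 1/4z)y_{n+1} = (1 + 3/4z)y_n
  Hence R(z) = (1 + 3/4z)/(1 − 1/4z).

Boundary: |R(x)|=1, x<0.
x=-1.54: |R|=0.1119
R=−1: 1+3/4x = −1+1/4x ⇒ -1/2x=2 ⇒ x=2/(-1/2)=-4.0000
Confirm numerically:
  x=-2.854: |R|=0.66560 <1
  x=-2.506: |R|=0.54073 <1
  x=-2.284: |R|=0.45385 <1
  x=-1.814: |R|=0.24802 <1
  x=-4.416: |R|=1.09886 >1
  x=-4.185: |R|=1.04520 >1
  x=-4.172: |R|=1.04209 >1
Stable set (-4.0000, 0).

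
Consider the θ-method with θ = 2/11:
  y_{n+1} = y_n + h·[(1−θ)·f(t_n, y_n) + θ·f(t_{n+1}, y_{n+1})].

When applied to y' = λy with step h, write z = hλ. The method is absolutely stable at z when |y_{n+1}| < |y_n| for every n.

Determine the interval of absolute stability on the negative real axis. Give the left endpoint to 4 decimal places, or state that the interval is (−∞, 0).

With y'=λy (z=hλ):
  y_{n+1} = y_n + z·[9/11·y_n + 2/11·y_{n+1}] ⇒ (1 − 2/11z)y_{n+1} = (1 + 9/11z)y_n
  Hence R(z) = (1 + 9/11z)/(1 − 2/11z).

Boundary: |R(x)|=1, x<0.
x=-1.36: |R|=0.0904
R=−1: 1+9/11x = −1+2/11x ⇒ -7/11x=2 ⇒ x=2/(-7/11)=-3.1429
Confirm numerically:
  x=-2.432: |R|=0.68633 <1
  x=-2.386: |R|=0.66409 <1
  x=-1.913: |R|=0.41933 <1
  x=-1.654: |R|=0.27160 <1
  x=-3.495: |R|=1.13702 >1
  x=-3.377: |R|=1.09232 >1
Stable set (-3.1429, 0).

(-3.1429, 0).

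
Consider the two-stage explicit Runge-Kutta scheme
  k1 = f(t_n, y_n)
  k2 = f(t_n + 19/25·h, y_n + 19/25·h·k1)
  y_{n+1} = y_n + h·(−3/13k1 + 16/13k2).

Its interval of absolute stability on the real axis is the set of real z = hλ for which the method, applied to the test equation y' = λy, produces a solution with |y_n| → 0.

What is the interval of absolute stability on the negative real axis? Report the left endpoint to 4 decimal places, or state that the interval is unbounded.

z∈(-1.0691,0).

With y'=λy (z=hλ):
  k1=λy_n ⇒ h·k1=z·y_n;  k2=λ(1+19/25z)y_n ⇒ h·k2=z(1+19/25z)y_n
  y_{n+1}/y_n = 1 − 3/13z + 16/13z(1+19/25z) = 1 + z + 304/325z²
  ⇒ R(z) = 1 + z + 304/325z².

Boundary: |R(x)|=1, x<0.
x=-1.2: |R|=1.1470
R=1: x+304/325x²=0 ⇒ x=−325/304=-1.0691; min R=1−1/(4·304/325)=0.7327>−1
Confirm numerically:
  x=-0.882: |R|=0.84566 <1
  x=-0.544: |R|=0.73281 <1
  x=-0.490: |R|=0.73459 <1
  x=-1.432: |R|=1.48612 >1
  x=-1.424: |R|=1.47275 >1
Interval (-1.0691, 0).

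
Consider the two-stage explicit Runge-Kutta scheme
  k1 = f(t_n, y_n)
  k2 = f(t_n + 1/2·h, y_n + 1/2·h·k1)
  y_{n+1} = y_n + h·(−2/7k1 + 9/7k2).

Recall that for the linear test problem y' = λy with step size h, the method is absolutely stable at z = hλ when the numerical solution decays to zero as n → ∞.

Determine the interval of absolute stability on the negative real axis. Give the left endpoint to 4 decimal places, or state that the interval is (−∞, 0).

z∈(-1.5556,0).

On y'=λy, z=hλ:
  k1=λy_n ⇒ h·k1=z·y_n;  k2=λ(1+1/2z)y_n ⇒ h·k2=z(1+1/2z)y_n
  y_{n+1}/y_n = 1 − 2/7z + 9/7z(1+1/2z) = 1 + z + 9/14z²
  Hence R(z) = 1 + z + 9/14z².

Solve |R(x)|<1 on ℝ⁻.
x=-0.73: |R|=0.6126
R=1: x+9/14x²=0 ⇒ x=−14/9=-1.5556; min R=1−1/(4·9/14)=0.6111>−1
Confirm numerically:
  x=-1.496: |R|=0.94272 <1
  x=-1.194: |R|=0.72248 <1
  x=-1.180: |R|=0.71511 <1
  x=-0.630: |R|=0.62515 <1
  x=-1.962: |R|=1.51264 >1
  x=-1.873: |R|=1.38223 >1
  x=-1.833: |R|=1.32693 >1
Interval (-1.5556, 0).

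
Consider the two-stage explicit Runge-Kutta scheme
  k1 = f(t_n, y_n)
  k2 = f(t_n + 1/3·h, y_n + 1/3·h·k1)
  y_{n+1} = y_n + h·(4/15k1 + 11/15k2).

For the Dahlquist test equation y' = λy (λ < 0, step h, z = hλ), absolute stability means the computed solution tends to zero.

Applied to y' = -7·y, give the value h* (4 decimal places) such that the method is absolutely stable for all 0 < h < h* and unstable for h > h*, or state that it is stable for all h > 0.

Set f=λy, z=hλ:
  k1=λy_n ⇒ h·k1=z·y_n;  k2=λ(1+1/3z)y_n ⇒ h·k2=z(1+1/3z)y_n
  y_{n+1}/y_n = 1 + 4/15z + 11/15z(1+1/3z) = 1 + z + 11/45z²
  so R(z) = 1 + z + 11/45z².

Need |R(x)|<1, x<0.
x=-1.33: |R|=0.1024
R=1: x+11/45x²=0 ⇒ x=−45/11=-4.0909; min R=1−1/(4·11/45)=-0.0227>−1
Confirm numerically:
  x=-2.077: |R|=0.02248 <1
  x=-1.952: |R|=0.02059 <1
  x=-1.765: |R|=0.00350 <1
  x=-4.590: |R|=1.55998 >1
  x=-4.195: |R|=1.10674 >1
Stable set (-4.0909, 0).

(-4.0909,0); λ=-7 ⇒ h* = (45/11)/7 = 0.5844.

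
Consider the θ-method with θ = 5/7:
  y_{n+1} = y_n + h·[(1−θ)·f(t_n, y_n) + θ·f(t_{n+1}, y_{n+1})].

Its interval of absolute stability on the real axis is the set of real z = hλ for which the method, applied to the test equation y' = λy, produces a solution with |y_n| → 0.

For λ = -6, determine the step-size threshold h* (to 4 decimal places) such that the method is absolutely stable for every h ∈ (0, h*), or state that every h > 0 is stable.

Set f=λy, z=hλ:
  y_{n+1} = y_n + z·[2/7·y_n + 5/7·y_{n+1}] ⇒ (1 − 5/7z)y_{n+1} = (1 + 2/7z)y_n
  ⇒ R(z) = (1 + 2/7z)/(1 − 5/7z).

Need |R(x)|<1, x<0.
x=-0.93: |R|=0.4412
x=-2: |R|=0.1765
x=-10: |R|=0.2281
x=-100: |R|=0.3807
θ=5/7≥1/2 ⇒ |1+2/7x|<|1−5/7x| ∀x<0 ⇒ stable on all of ℝ⁻.

(−∞, 0) — no finite endpoint. Any h>0 works for λ=-6.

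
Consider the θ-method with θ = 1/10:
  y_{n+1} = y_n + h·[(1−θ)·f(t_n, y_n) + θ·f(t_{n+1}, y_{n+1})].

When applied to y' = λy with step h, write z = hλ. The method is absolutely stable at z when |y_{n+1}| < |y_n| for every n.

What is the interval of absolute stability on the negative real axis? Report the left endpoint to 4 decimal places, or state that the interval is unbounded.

Test eqn y'=λy, z=hλ:
  y_{n+1} = y_n + z·[9/10·y_n + 1/10·y_{n+1}] ⇒ (1 − 1/10z)y_{n+1} = (1 + 9/10z)y_n
  Hence R(z) = (1 + 9/10z)/(1 − 1/10z).

Boundary: |R(x)|=1, x<0.
x=-1.31: |R|=0.1583
R=−1: 1+9/10x = −1+1/10x ⇒ -4/5x=2 ⇒ x=2/(-4/5)=-2.5000
Confirm numerically:
  x=-2.464: |R|=0.97689 <1
  x=-2.419: |R|=0.94782 <1
  x=-2.340: |R|=0.89627 <1
  x=-1.012: |R|=0.08100 <1
  x=-3.064: |R|=1.34538 >1
  x=-2.933: |R|=1.26784 >1
So |R|<1 on (-2.5000, 0).

z∈(-2.5000,0).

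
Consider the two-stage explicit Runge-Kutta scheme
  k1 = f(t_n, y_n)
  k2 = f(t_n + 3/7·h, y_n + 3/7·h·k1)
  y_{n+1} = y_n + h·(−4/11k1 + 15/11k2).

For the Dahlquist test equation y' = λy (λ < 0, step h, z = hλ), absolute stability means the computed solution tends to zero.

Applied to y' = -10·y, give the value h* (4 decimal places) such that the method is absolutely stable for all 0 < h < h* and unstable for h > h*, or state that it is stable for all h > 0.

On y'=λy, z=hλ:
  k1=λy_n ⇒ h·k1=z·y_n;  k2=λ(1+3/7z)y_n ⇒ h·k2=z(1+3/7z)y_n
  y_{n+1}/y_n = 1 − 4/11z + 15/11z(1+3/7z) = 1 + z + 45/77z²
  Hence R(z) = 1 + z + 45/77z².

Boundary: |R(x)|=1, x<0.
x=-1.52: |R|=0.8302
R=1: x+45/77x²=0 ⇒ x=−77/45=-1.7111; min R=1−1/(4·45/77)=0.5722>−1
Confirm numerically:
  x=-1.426: |R|=0.76240 <1
  x=-1.421: |R|=0.75908 <1
  x=-0.750: |R|=0.57873 <1
  x=-0.687: |R|=0.58883 <1
  x=-2.057: |R|=1.41581 >1
  x=-1.832: |R|=1.12943 >1
  x=-1.769: |R|=1.05985 >1
Interval (-1.7111, 0).

(-1.7111,0); λ=-10 ⇒ h* = (77/45)/10 = 0.1711.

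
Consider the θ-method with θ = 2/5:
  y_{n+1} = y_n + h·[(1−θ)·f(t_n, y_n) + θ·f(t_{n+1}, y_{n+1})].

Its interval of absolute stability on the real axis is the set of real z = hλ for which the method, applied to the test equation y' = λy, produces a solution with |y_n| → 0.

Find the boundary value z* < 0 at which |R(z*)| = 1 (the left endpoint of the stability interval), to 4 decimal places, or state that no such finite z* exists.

With y'=λy (z=hλ):
  y_{n+1} = y_n + z·[3/5·y_n + 2/5·y_{n+1}] ⇒ (1 − 2/5z)y_{n+1} = (1 + 3/5z)y_n
  Hence R(z) = (1 + 3/5z)/(1 − 2/5z).

Solve |R(x)|<1 on ℝ⁻.
x=-0.9: |R|=0.3382
R=−1: 1+3/5x = −1+2/5x ⇒ -1/5x=2 ⇒ x=2/(-1/5)=-10.0000
Confirm numerically:
  x=-5.931: |R|=0.75869 <1
  x=-4.531: |R|=0.61108 <1
  x=-4.286: |R|=0.57899 <1
  x=-10.422: |R|=1.01633 >1
  x=-10.277: |R|=1.01084 >1
Stable set (-10.0000, 0).

left endpoint -10.0000.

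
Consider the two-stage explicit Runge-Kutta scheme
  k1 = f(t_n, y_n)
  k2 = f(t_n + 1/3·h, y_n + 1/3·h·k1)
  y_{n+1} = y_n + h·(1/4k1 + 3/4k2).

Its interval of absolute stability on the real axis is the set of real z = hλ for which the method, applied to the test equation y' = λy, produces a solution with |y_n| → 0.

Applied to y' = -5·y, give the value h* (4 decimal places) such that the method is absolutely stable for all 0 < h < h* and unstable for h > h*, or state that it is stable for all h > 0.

(-4.0000,0); λ=-5 ⇒ h* = (4)/5 = 0.8000.

On y'=λy, z=hλ:
  k1=λy_n ⇒ h·k1=z·y_n;  k2=λ(1+1/3z)y_n ⇒ h·k2=z(1+1/3z)y_n
  y_{n+1}/y_n = 1 + 1/4z + 3/4z(1+1/3z) = 1 + z + 1/4z²
  R(z) = 1 + z + 1/4z².

Solve |R(x)|<1 on ℝ⁻.
x=-1.17: |R|=0.1722
R=1: x+1/4x²=0 ⇒ x=−4=-4.0000; min R=1−1/(4·1/4)=0.0000>−1
Confirm numerically:
  x=-2.849: |R|=0.18020 <1
  x=-2.652: |R|=0.10628 <1
  x=-1.675: |R|=0.02641 <1
  x=-1.606: |R|=0.03881 <1
  x=-4.529: |R|=1.59896 >1
  x=-4.098: |R|=1.10040 >1
Stable set (-4.0000, 0).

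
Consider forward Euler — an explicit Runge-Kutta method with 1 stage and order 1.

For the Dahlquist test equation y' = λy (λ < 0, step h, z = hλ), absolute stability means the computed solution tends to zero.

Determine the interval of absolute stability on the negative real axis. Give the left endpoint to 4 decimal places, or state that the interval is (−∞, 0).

(-2.0000, 0).

On y'=λy, z=hλ:
  order 1, 1-stage ⇒ R(z)=1+z
  (e.g. R(-0.8)=0.20000, |R|=0.20000)

Solve |R(x)|<1 on ℝ⁻.
x=-0.8: |R|=0.2000
|R(-2.08)|=1.0800 |R(-1.55)|=0.5500 |R(-1.19)|=0.1900
Bisect:
  x_lo=-2.3521 |R|=1.3521  x_hi=-0.2582 |R|=0.7418
  mid=-1.30517 |R|=0.30517 →hi
  mid=-1.82865 |R|=0.82865 →hi
  mid=-2.09038 |R|=1.09038 →lo
  mid=-1.95951 |R|=0.95951 →hi
  mid=-2.02495 |R|=1.02495 →lo
  mid=-1.99223 |R|=0.99223 →hi
  mid=-2.00859 |R|=1.00859 →lo
  ...
  [-2.00003,-1.99990] ⇒ x*=-2.0000
So |R|<1 on (-2.0000, 0).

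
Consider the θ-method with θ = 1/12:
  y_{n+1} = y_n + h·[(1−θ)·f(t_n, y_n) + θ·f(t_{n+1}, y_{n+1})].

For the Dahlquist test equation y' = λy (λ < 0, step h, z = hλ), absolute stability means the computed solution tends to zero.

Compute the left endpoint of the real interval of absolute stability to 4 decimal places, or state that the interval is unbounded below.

left endpoint -2.4000.

Test eqn y'=λy, z=hλ:
  y_{n+1} = y_n + z·[11/12·y_n + 1/12·y_{n+1}] ⇒ (1 − 1/12z)y_{n+1} = (1 + 11/12z)y_n
  ⇒ R(z) = (1 + 11/12z)/(1 − 1/12z).

Solve |R(x)|<1 on ℝ⁻.
x=-1.72: |R|=0.5044
R=−1: 1+11/12x = −1+1/12x ⇒ -5/6x=2 ⇒ x=2/(-5/6)=-2.4000
Confirm numerically:
  x=-2.210: |R|=0.86629 <1
  x=-1.800: |R|=0.56522 <1
  x=-1.485: |R|=0.32147 <1
  x=-1.289: |R|=0.16397 <1
  x=-2.799: |R|=1.26961 >1
  x=-2.636: |R|=1.16125 >1
  x=-2.436: |R|=1.02494 >1
Interval (-2.4000, 0).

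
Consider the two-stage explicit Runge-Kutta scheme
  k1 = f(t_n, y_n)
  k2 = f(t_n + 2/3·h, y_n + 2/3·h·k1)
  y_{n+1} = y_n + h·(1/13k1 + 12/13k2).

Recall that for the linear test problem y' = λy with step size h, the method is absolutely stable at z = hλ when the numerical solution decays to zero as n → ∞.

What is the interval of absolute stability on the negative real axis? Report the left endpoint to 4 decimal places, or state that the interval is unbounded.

z∈(-1.6250,0).

On y'=λy, z=hλ:
  k1=λy_n ⇒ h·k1=z·y_n;  k2=λ(1+2/3z)y_n ⇒ h·k2=z(1+2/3z)y_n
  y_{n+1}/y_n = 1 + 1/13z + 12/13z(1+2/3z) = 1 + z + 8/13z²
  so R(z) = 1 + z + 8/13z².

Find x<0 with |R(x)|<1.
x=-1.24: |R|=0.7062
R=1: x+8/13x²=0 ⇒ x=−13/8=-1.6250; min R=1−1/(4·8/13)=0.5938>−1
Confirm numerically:
  x=-1.101: |R|=0.64497 <1
  x=-1.023: |R|=0.62102 <1
  x=-0.722: |R|=0.59879 <1
  x=-0.684: |R|=0.60391 <1
  x=-2.159: |R|=1.70948 >1
  x=-2.015: |R|=1.48360 >1
Interval (-1.6250, 0).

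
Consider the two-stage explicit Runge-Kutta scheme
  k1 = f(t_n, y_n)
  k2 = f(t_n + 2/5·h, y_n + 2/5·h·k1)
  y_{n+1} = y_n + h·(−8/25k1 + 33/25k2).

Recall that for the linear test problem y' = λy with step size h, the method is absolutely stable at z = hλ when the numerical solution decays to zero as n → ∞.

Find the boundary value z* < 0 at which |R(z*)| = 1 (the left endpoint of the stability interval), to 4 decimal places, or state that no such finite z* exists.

Set f=λy, z=hλ:
  k1=λy_n ⇒ h·k1=z·y_n;  k2=λ(1+2/5z)y_n ⇒ h·k2=z(1+2/5z)y_n
  y_{n+1}/y_n = 1 − 8/25z + 33/25z(1+2/5z) = 1 + z + 66/125z²
  so R(z) = 1 + z + 66/125z².

Boundary: |R(x)|=1, x<0.
x=-0.65: |R|=0.5731
R=1: x+66/125x²=0 ⇒ x=−125/66=-1.8939; min R=1−1/(4·66/125)=0.5265>−1
Confirm numerically:
  x=-1.686: |R|=0.81489 <1
  x=-1.157: |R|=0.54981 <1
  x=-1.094: |R|=0.53793 <1
  x=-0.953: |R|=0.52653 <1
  x=-2.354: |R|=1.57181 >1
  x=-1.992: |R|=1.10314 >1
So |R|<1 on (-1.8939, 0).

z* = -1.8939.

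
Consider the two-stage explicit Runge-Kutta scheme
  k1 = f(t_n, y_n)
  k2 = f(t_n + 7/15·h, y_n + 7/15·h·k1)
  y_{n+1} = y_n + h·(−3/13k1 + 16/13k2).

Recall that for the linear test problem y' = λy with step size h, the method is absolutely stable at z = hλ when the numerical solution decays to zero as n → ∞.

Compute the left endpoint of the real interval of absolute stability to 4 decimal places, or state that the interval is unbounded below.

Test eqn y'=λy, z=hλ:
  k1=λy_n ⇒ h·k1=z·y_n;  k2=λ(1+7/15z)y_n ⇒ h·k2=z(1+7/15z)y_n
  y_{n+1}/y_n = 1 − 3/13z + 16/13z(1+7/15z) = 1 + z + 112/195z²
  ⇒ R(z) = 1 + z + 112/195z².

Solve |R(x)|<1 on ℝ⁻.
x=-1.67: |R|=0.9318
R=1: x+112/195x²=0 ⇒ x=−195/112=-1.7411; min R=1−1/(4·112/195)=0.5647>−1
Confirm numerically:
  x=-1.208: |R|=0.63014 <1
  x=-0.904: |R|=0.56538 <1
  x=-0.903: |R|=0.56534 <1
  x=-2.259: |R|=1.67200 >1
  x=-1.974: |R|=1.26409 >1
  x=-1.859: |R|=1.12592 >1
Stable set (-1.7411, 0).

left endpoint -1.7411.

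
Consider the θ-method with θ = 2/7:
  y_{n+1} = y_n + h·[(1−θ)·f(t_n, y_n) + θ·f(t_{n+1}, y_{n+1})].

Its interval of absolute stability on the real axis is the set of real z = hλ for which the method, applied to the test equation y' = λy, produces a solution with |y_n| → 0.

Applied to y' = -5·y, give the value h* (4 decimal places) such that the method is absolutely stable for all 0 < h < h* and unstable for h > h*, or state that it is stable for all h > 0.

On y'=λy, z=hλ:
  y_{n+1} = y_n + z·[5/7·y_n + 2/7·y_{n+1}] ⇒ (1 − 2/7z)y_{n+1} = (1 + 5/7z)y_n
  so R(z) = (1 + 5/7z)/(1 − 2/7z).

Boundary: |R(x)|=1, x<0.
x=-1.53: |R|=0.0646
R=−1: 1+5/7x = −1+2/7x ⇒ -3/7x=2 ⇒ x=2/(-3/7)=-4.6667
Confirm numerically:
  x=-3.452: |R|=0.73792 <1
  x=-2.613: |R|=0.49607 <1
  x=-2.466: |R|=0.44670 <1
  x=-2.314: |R|=0.39302 <1
  x=-5.022: |R|=1.06254 >1
  x=-4.983: |R|=1.05594 >1
Stable set (-4.6667, 0).

(-4.6667,0); λ=-5 ⇒ h* = (14/3)/5 = 0.9333.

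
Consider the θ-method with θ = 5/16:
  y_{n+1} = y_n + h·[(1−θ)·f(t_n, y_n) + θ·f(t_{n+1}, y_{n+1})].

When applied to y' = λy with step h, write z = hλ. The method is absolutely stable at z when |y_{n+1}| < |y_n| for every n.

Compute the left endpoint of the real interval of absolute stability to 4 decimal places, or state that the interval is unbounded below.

z* = -5.3333.

With y'=λy (z=hλ):
  y_{n+1} = y_n + z·[11/16·y_n + 5/16·y_{n+1}] ⇒ (1 − 5/16z)y_{n+1} = (1 + 11/16z)y_n
  ⇒ R(z) = (1 + 11/16z)/(1 − 5/16z).

Boundary: |R(x)|=1, x<0.
x=-0.3: |R|=0.7257
R=−1: 1+11/16x = −1+5/16x ⇒ -3/8x=2 ⇒ x=2/(-3/8)=-5.3333
Confirm numerically:
  x=-4.947: |R|=0.94310 <1
  x=-4.652: |R|=0.89587 <1
  x=-3.242: |R|=0.61043 <1
  x=-2.585: |R|=0.42990 <1
  x=-5.620: |R|=1.03900 >1
  x=-5.433: |R|=1.01385 >1
Stable set (-5.3333, 0).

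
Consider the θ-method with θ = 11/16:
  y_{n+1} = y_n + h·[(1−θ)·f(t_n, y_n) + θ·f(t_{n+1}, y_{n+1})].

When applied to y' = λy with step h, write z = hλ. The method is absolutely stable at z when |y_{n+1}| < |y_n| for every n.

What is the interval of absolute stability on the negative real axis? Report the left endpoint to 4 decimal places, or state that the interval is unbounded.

On y'=λy, z=hλ:
  y_{n+1} = y_n + z·[5/16·y_n + 11/16·y_{n+1}] ⇒ (1 − 11/16z)y_{n+1} = (1 + 5/16z)y_n
  R(z) = (1 + 5/16z)/(1 − 11/16z).

Solve |R(x)|<1 on ℝ⁻.
x=-1.47: |R|=0.2689
x=-2: |R|=0.1579
x=-10: |R|=0.2698
x=-100: |R|=0.4337
θ=11/16≥1/2 ⇒ |1+5/16x|<|1−11/16x| ∀x<0 ⇒ interval (−∞,0).

unbounded; (−∞, 0).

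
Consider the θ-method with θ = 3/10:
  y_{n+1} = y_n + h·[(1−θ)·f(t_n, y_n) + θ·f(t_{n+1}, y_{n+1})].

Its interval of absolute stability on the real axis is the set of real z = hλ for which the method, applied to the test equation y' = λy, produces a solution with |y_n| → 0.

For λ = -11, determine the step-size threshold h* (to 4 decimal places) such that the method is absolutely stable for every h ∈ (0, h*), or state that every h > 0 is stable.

Set f=λy, z=hλ:
  y_{n+1} = y_n + z·[7/10·y_n + 3/10·y_{n+1}] ⇒ (1 − 3/10z)y_{n+1} = (1 + 7/10z)y_n
  Hence R(z) = (1 + 7/10z)/(1 − 3/10z).

Find x<0 with |R(x)|<1.
x=-0.84: |R|=0.3291
R=−1: 1+7/10x = −1+3/10x ⇒ -2/5x=2 ⇒ x=2/(-2/5)=-5.0000
Confirm numerically:
  x=-4.290: |R|=0.87582 <1
  x=-3.941: |R|=0.80589 <1
  x=-3.727: |R|=0.75960 <1
  x=-2.992: |R|=0.57673 <1
  x=-5.456: |R|=1.06917 >1
  x=-5.401: |R|=1.06121 >1
So |R|<1 on (-5.0000, 0).

(-5.0000,0); λ=-11 ⇒ h* = (5)/11 = 0.4545.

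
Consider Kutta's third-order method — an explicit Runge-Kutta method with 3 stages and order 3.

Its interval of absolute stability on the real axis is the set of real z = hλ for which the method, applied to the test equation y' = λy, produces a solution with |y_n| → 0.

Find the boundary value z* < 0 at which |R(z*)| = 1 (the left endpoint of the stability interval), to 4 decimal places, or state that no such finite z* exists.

Test eqn y'=λy, z=hλ:
  order 3, 3-stage ⇒ R(z)=1+z+z^2/2+z^3/6
  (e.g. R(-0.49)=0.61044, |R|=0.61044)

Boundary: |R(x)|=1, x<0.
x=-0.49: |R|=0.6104
|R(-2.32)|=0.7100 |R(-1.36)|=0.1456 |R(-0.61)|=0.5382
Bisect:
  x_lo=-2.8732 |R|=1.6988  x_hi=-0.3596 |R|=0.6973
  mid=-1.61642 |R|=0.01392 →hi
  mid=-2.24482 |R|=0.61057 →hi
  mid=-2.55902 |R|=1.07772 →lo
  mid=-2.40192 |R|=0.82685 →hi
  mid=-2.48047 |R|=0.94772 →hi
  mid=-2.51975 |R|=1.01155 →lo
  mid=-2.50011 |R|=0.97934 →hi
  mid=-2.50993 |R|=0.99537 →hi
  ...
  [-2.51284,-2.51269] ⇒ x*=-2.5127
Stable set (-2.5127, 0).

left endpoint -2.5127.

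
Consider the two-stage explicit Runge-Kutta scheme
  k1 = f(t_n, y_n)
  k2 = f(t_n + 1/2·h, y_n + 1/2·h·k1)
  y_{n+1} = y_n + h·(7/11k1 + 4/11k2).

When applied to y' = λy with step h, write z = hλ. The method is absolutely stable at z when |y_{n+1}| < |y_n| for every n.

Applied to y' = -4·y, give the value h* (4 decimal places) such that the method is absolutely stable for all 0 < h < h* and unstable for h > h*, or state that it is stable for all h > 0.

(-5.5000,0); λ=-4 ⇒ h* = (11/2)/4 = 1.3750.

With y'=λy (z=hλ):
  k1=λy_n ⇒ h·k1=z·y_n;  k2=λ(1+1/2z)y_n ⇒ h·k2=z(1+1/2z)y_n
  y_{n+1}/y_n = 1 + 7/11z + 4/11z(1+1/2z) = 1 + z + 2/11z²
  Hence R(z) = 1 + z + 2/11z².

Boundary: |R(x)|=1, x<0.
x=-0.88: |R|=0.2608
R=1: x+2/11x²=0 ⇒ x=−11/2=-5.5000; min R=1−1/(4·2/11)=-0.3750>−1
Confirm numerically:
  x=-4.040: |R|=0.07244 <1
  x=-3.670: |R|=0.22111 <1
  x=-2.534: |R|=0.36652 <1
  x=-2.238: |R|=0.32734 <1
  x=-5.940: |R|=1.47520 >1
  x=-5.902: |R|=1.43138 >1
  x=-5.613: |R|=1.11532 >1
Interval (-5.5000, 0).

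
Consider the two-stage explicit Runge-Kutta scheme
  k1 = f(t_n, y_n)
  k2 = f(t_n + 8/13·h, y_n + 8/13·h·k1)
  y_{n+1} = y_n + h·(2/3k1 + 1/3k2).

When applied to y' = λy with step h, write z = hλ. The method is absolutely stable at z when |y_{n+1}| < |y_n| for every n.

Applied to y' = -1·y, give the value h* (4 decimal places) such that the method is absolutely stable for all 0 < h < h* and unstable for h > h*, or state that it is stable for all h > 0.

On y'=λy, z=hλ:
  k1=λy_n ⇒ h·k1=z·y_n;  k2=λ(1+8/13z)y_n ⇒ h·k2=z(1+8/13z)y_n
  y_{n+1}/y_n = 1 + 2/3z + 1/3z(1+8/13z) = 1 + z + 8/39z²
  so R(z) = 1 + z + 8/39z².

Need |R(x)|<1, x<0.
x=-0.58: |R|=0.4890
R=1: x+8/39x²=0 ⇒ x=−39/8=-4.8750; min R=1−1/(4·8/39)=-0.2188>−1
Confirm numerically:
  x=-4.644: |R|=0.77995 <1
  x=-4.461: |R|=0.62116 <1
  x=-2.094: |R|=0.19455 <1
  x=-2.042: |R|=0.18666 <1
  x=-5.136: |R|=1.27497 >1
  x=-4.910: |R|=1.03525 >1
Interval (-4.8750, 0).

(-4.8750,0); λ=-1 ⇒ h* = (39/8)/1 = 4.8750.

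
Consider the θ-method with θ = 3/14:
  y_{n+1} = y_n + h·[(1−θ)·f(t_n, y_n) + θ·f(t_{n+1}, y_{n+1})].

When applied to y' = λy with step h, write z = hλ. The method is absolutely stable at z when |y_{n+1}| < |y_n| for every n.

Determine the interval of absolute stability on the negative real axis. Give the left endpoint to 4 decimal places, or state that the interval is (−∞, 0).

z∈(-3.5000,0).

Set f=λy, z=hλ:
  y_{n+1} = y_n + z·[11/14·y_n + 3/14·y_{n+1}] ⇒ (1 − 3/14z)y_{n+1} = (1 + 11/14z)y_n
  R(z) = (1 + 11/14z)/(1 − 3/14z).

Find x<0 with |R(x)|<1.
x=-1.79: |R|=0.2938
R=−1: 1+11/14x = −1+3/14x ⇒ -4/7x=2 ⇒ x=2/(-4/7)=-3.5000
Confirm numerically:
  x=-1.900: |R|=0.35025 <1
  x=-1.767: |R|=0.28170 <1
  x=-1.604: |R|=0.19371 <1
  x=-3.894: |R|=1.12273 >1
  x=-3.859: |R|=1.11229 >1
  x=-3.543: |R|=1.01397 >1
Interval (-3.5000, 0).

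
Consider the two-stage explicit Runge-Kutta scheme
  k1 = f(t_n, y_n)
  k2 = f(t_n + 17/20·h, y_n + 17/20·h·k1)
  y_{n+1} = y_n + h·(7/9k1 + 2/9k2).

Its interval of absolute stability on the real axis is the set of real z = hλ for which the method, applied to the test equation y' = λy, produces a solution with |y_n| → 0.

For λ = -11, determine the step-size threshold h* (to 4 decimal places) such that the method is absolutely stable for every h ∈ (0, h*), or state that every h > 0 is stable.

(-5.2941,0); λ=-11 ⇒ h* = (90/17)/11 = 0.4813.

With y'=λy (z=hλ):
  k1=λy_n ⇒ h·k1=z·y_n;  k2=λ(1+17/20z)y_n ⇒ h·k2=z(1+17/20z)y_n
  y_{n+1}/y_n = 1 + 7/9z + 2/9z(1+17/20z) = 1 + z + 17/90z²
  ⇒ R(z) = 1 + z + 17/90z².

Solve |R(x)|<1 on ℝ⁻.
x=-1.77: |R|=0.1782
R=1: x+17/90x²=0 ⇒ x=−90/17=-5.2941; min R=1−1/(4·17/90)=-0.3235>−1
Confirm numerically:
  x=-5.049: |R|=0.76623 <1
  x=-4.833: |R|=0.57905 <1
  x=-3.658: |R|=0.13048 <1
  x=-5.731: |R|=1.47293 >1
  x=-5.562: |R|=1.28144 >1
So |R|<1 on (-5.2941, 0).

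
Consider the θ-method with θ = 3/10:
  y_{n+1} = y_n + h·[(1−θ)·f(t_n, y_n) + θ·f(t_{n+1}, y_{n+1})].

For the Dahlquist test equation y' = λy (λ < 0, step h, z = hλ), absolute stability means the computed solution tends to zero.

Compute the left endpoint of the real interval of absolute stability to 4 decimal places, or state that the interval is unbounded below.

With y'=λy (z=hλ):
  y_{n+1} = y_n + z·[7/10·y_n + 3/10·y_{n+1}] ⇒ (1 − 3/10z)y_{n+1} = (1 + 7/10z)y_n
  Hence R(z) = (1 + 7/10z)/(1 − 3/10z).

Boundary: |R(x)|=1, x<0.
x=-1.02: |R|=0.2190
R=−1: 1+7/10x = −1+3/10x ⇒ -2/5x=2 ⇒ x=2/(-2/5)=-5.0000
Confirm numerically:
  x=-4.974: |R|=0.99583 <1
  x=-3.685: |R|=0.75018 <1
  x=-3.349: |R|=0.67057 <1
  x=-2.573: |R|=0.45211 <1
  x=-5.525: |R|=1.07902 >1
  x=-5.080: |R|=1.01268 >1
So |R|<1 on (-5.0000, 0).

z* = -5.0000.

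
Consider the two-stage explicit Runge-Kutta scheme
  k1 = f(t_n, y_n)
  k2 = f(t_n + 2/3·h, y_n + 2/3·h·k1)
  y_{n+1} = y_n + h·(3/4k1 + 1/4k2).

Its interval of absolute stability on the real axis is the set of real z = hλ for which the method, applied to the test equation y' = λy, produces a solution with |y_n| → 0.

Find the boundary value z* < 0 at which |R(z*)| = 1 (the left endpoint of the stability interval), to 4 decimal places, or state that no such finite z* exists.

Set f=λy, z=hλ:
  k1=λy_n ⇒ h·k1=z·y_n;  k2=λ(1+2/3z)y_n ⇒ h·k2=z(1+2/3z)y_n
  y_{n+1}/y_n = 1 + 3/4z + 1/4z(1+2/3z) = 1 + z + 1/6z²
  R(z) = 1 + z + 1/6z².

Boundary: |R(x)|=1, x<0.
x=-1.11: |R|=0.0953
R=1: x+1/6x²=0 ⇒ x=−6=-6.0000; min R=1−1/(4·1/6)=-0.5000>−1
Confirm numerically:
  x=-5.929: |R|=0.92984 <1
  x=-5.155: |R|=0.27400 <1
  x=-3.690: |R|=0.42065 <1
  x=-6.384: |R|=1.40858 >1
  x=-6.359: |R|=1.38048 >1
  x=-6.064: |R|=1.06468 >1
Stable set (-6.0000, 0).

left endpoint -6.0000.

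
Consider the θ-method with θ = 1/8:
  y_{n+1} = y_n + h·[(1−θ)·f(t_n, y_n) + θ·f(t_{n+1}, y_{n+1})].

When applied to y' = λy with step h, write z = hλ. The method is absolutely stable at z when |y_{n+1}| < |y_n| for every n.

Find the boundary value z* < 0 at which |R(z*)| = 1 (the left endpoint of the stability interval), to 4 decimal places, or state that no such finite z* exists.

left endpoint -2.6667.

Test eqn y'=λy, z=hλ:
  y_{n+1} = y_n + z·[7/8·y_n + 1/8·y_{n+1}] ⇒ (1 − 1/8z)y_{n+1} = (1 + 7/8z)y_n
  ⇒ R(z) = (1 + 7/8z)/(1 − 1/8z).

Solve |R(x)|<1 on ℝ⁻.
x=-1.07: |R|=0.0562
R=−1: 1+7/8x = −1+1/8x ⇒ -3/4x=2 ⇒ x=2/(-3/4)=-2.6667
Confirm numerically:
  x=-2.494: |R|=0.90128 <1
  x=-2.276: |R|=0.77190 <1
  x=-1.884: |R|=0.52489 <1
  x=-1.139: |R|=0.00295 <1
  x=-2.934: |R|=1.14670 >1
  x=-2.848: |R|=1.10029 >1
  x=-2.802: |R|=1.07517 >1
So |R|<1 on (-2.6667, 0).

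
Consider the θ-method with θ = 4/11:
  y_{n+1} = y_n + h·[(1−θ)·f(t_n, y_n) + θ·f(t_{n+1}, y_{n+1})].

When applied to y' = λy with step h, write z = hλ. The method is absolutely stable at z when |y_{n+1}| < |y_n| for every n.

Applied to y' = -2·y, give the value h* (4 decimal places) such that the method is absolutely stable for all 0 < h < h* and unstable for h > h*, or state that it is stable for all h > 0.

(-7.3333,0); λ=-2 ⇒ h* = (22/3)/2 = 3.6667.

Set f=λy, z=hλ:
  y_{n+1} = y_n + z·[7/11·y_n + 4/11·y_{n+1}] ⇒ (1 − 4/11z)y_{n+1} = (1 + 7/11z)y_n
  ⇒ R(z) = (1 + 7/11z)/(1 − 4/11z).

Find x<0 with |R(x)|<1.
x=-0.7: |R|=0.4420
R=−1: 1+7/11x = −1+4/11x ⇒ -3/11x=2 ⇒ x=2/(-3/11)=-7.3333
Confirm numerically:
  x=-6.525: |R|=0.93464 <1
  x=-6.257: |R|=0.91038 <1
  x=-4.085: |R|=0.64356 <1
  x=-7.864: |R|=1.03750 >1
  x=-7.549: |R|=1.01571 >1
  x=-7.497: |R|=1.01198 >1
So |R|<1 on (-7.3333, 0).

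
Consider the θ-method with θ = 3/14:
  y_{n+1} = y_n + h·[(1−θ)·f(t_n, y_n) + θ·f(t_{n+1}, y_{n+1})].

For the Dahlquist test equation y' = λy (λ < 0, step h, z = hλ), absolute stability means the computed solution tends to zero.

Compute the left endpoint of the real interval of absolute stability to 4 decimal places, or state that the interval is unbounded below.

left endpoint -3.5000.

With y'=λy (z=hλ):
  y_{n+1} = y_n + z·[11/14·y_n + 3/14·y_{n+1}] ⇒ (1 − 3/14z)y_{n+1} = (1 + 11/14z)y_n
  R(z) = (1 + 11/14z)/(1 − 3/14z).

Solve |R(x)|<1 on ℝ⁻.
x=-0.65: |R|=0.4295
R=−1: 1+11/14x = −1+3/14x ⇒ -4/7x=2 ⇒ x=2/(-4/7)=-3.5000
Confirm numerically:
  x=-3.310: |R|=0.93648 <1
  x=-3.201: |R|=0.89866 <1
  x=-1.849: |R|=0.32430 <1
  x=-1.527: |R|=0.15053 <1
  x=-3.766: |R|=1.08412 >1
  x=-3.751: |R|=1.07952 >1
  x=-3.581: |R|=1.02619 >1
Stable set (-3.5000, 0).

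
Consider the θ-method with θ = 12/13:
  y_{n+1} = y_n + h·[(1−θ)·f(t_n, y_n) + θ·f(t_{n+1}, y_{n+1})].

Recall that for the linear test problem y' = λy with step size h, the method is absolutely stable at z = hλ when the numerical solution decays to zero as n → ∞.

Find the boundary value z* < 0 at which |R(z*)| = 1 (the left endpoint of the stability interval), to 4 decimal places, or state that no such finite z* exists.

(−∞, 0) — no finite endpoint.

On y'=λy, z=hλ:
  y_{n+1} = y_n + z·[1/13·y_n + 12/13·y_{n+1}] ⇒ (1 − 12/13z)y_{n+1} = (1 + 1/13z)y_n
  R(z) = (1 + 1/13z)/(1 − 12/13z).

Find x<0 with |R(x)|<1.
x=-1.58: |R|=0.3573
x=-2: |R|=0.2973
x=-10: |R|=0.0226
x=-100: |R|=0.0717
θ=12/13≥1/2 ⇒ |1+1/13x|<|1−12/13x| ∀x<0 ⇒ interval (−∞,0).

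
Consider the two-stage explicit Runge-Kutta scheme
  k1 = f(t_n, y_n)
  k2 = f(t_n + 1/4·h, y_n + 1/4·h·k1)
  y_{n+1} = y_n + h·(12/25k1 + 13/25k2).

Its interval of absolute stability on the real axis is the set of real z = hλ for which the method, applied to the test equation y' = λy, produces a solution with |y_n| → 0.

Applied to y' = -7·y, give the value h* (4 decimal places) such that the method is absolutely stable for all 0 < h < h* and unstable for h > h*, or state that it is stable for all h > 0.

On y'=λy, z=hλ:
  k1=λy_n ⇒ h·k1=z·y_n;  k2=λ(1+1/4z)y_n ⇒ h·k2=z(1+1/4z)y_n
  y_{n+1}/y_n = 1 + 12/25z + 13/25z(1+1/4z) = 1 + z + 13/100z²
  Hence R(z) = 1 + z + 13/100z².

Solve |R(x)|<1 on ℝ⁻.
x=-0.58: |R|=0.4637
R=1: x+13/100x²=0 ⇒ x=−100/13=-7.6923; min R=1−1/(4·13/100)=-0.9231>−1
Confirm numerically:
  x=-6.777: |R|=0.19360 <1
  x=-5.750: |R|=0.45187 <1
  x=-4.650: |R|=0.83908 <1
  x=-8.289: |R|=1.64298 >1
  x=-7.994: |R|=1.31352 >1
  x=-7.868: |R|=1.17971 >1
So |R|<1 on (-7.6923, 0).

(-7.6923,0); λ=-7 ⇒ h* = (100/13)/7 = 1.0989.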